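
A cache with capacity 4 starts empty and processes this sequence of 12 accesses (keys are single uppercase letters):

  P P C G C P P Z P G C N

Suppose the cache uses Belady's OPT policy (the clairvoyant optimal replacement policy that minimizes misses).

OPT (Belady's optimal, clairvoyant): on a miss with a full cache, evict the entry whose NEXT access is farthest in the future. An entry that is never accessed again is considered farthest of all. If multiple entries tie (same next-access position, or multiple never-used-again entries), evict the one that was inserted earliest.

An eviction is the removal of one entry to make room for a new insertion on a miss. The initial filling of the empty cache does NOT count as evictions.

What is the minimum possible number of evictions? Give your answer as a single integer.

Answer: 1

Derivation:
OPT (Belady) simulation (capacity=4):
  1. access P: MISS. Cache: [P]
  2. access P: HIT. Next use of P: step 6. Cache: [P]
  3. access C: MISS. Cache: [P C]
  4. access G: MISS. Cache: [P C G]
  5. access C: HIT. Next use of C: step 11. Cache: [P C G]
  6. access P: HIT. Next use of P: step 7. Cache: [P C G]
  7. access P: HIT. Next use of P: step 9. Cache: [P C G]
  8. access Z: MISS. Cache: [P C G Z]
  9. access P: HIT. Next use of P: never. Cache: [P C G Z]
  10. access G: HIT. Next use of G: never. Cache: [P C G Z]
  11. access C: HIT. Next use of C: never. Cache: [P C G Z]
  12. access N: MISS, evict P (next use: never). Cache: [C G Z N]
Total: 7 hits, 5 misses, 1 evictions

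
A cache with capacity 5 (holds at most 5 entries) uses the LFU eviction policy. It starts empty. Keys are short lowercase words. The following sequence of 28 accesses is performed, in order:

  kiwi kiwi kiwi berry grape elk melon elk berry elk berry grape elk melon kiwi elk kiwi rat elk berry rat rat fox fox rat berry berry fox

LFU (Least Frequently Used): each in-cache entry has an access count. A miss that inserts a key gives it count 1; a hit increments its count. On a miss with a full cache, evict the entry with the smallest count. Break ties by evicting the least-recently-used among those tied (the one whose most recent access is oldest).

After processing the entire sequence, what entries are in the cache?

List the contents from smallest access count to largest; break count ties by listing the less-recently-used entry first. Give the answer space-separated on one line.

LFU simulation (capacity=5):
  1. access kiwi: MISS. Cache: [kiwi(c=1)]
  2. access kiwi: HIT, count now 2. Cache: [kiwi(c=2)]
  3. access kiwi: HIT, count now 3. Cache: [kiwi(c=3)]
  4. access berry: MISS. Cache: [berry(c=1) kiwi(c=3)]
  5. access grape: MISS. Cache: [berry(c=1) grape(c=1) kiwi(c=3)]
  6. access elk: MISS. Cache: [berry(c=1) grape(c=1) elk(c=1) kiwi(c=3)]
  7. access melon: MISS. Cache: [berry(c=1) grape(c=1) elk(c=1) melon(c=1) kiwi(c=3)]
  8. access elk: HIT, count now 2. Cache: [berry(c=1) grape(c=1) melon(c=1) elk(c=2) kiwi(c=3)]
  9. access berry: HIT, count now 2. Cache: [grape(c=1) melon(c=1) elk(c=2) berry(c=2) kiwi(c=3)]
  10. access elk: HIT, count now 3. Cache: [grape(c=1) melon(c=1) berry(c=2) kiwi(c=3) elk(c=3)]
  11. access berry: HIT, count now 3. Cache: [grape(c=1) melon(c=1) kiwi(c=3) elk(c=3) berry(c=3)]
  12. access grape: HIT, count now 2. Cache: [melon(c=1) grape(c=2) kiwi(c=3) elk(c=3) berry(c=3)]
  13. access elk: HIT, count now 4. Cache: [melon(c=1) grape(c=2) kiwi(c=3) berry(c=3) elk(c=4)]
  14. access melon: HIT, count now 2. Cache: [grape(c=2) melon(c=2) kiwi(c=3) berry(c=3) elk(c=4)]
  15. access kiwi: HIT, count now 4. Cache: [grape(c=2) melon(c=2) berry(c=3) elk(c=4) kiwi(c=4)]
  16. access elk: HIT, count now 5. Cache: [grape(c=2) melon(c=2) berry(c=3) kiwi(c=4) elk(c=5)]
  17. access kiwi: HIT, count now 5. Cache: [grape(c=2) melon(c=2) berry(c=3) elk(c=5) kiwi(c=5)]
  18. access rat: MISS, evict grape(c=2). Cache: [rat(c=1) melon(c=2) berry(c=3) elk(c=5) kiwi(c=5)]
  19. access elk: HIT, count now 6. Cache: [rat(c=1) melon(c=2) berry(c=3) kiwi(c=5) elk(c=6)]
  20. access berry: HIT, count now 4. Cache: [rat(c=1) melon(c=2) berry(c=4) kiwi(c=5) elk(c=6)]
  21. access rat: HIT, count now 2. Cache: [melon(c=2) rat(c=2) berry(c=4) kiwi(c=5) elk(c=6)]
  22. access rat: HIT, count now 3. Cache: [melon(c=2) rat(c=3) berry(c=4) kiwi(c=5) elk(c=6)]
  23. access fox: MISS, evict melon(c=2). Cache: [fox(c=1) rat(c=3) berry(c=4) kiwi(c=5) elk(c=6)]
  24. access fox: HIT, count now 2. Cache: [fox(c=2) rat(c=3) berry(c=4) kiwi(c=5) elk(c=6)]
  25. access rat: HIT, count now 4. Cache: [fox(c=2) berry(c=4) rat(c=4) kiwi(c=5) elk(c=6)]
  26. access berry: HIT, count now 5. Cache: [fox(c=2) rat(c=4) kiwi(c=5) berry(c=5) elk(c=6)]
  27. access berry: HIT, count now 6. Cache: [fox(c=2) rat(c=4) kiwi(c=5) elk(c=6) berry(c=6)]
  28. access fox: HIT, count now 3. Cache: [fox(c=3) rat(c=4) kiwi(c=5) elk(c=6) berry(c=6)]
Total: 21 hits, 7 misses, 2 evictions

Answer: fox rat kiwi elk berry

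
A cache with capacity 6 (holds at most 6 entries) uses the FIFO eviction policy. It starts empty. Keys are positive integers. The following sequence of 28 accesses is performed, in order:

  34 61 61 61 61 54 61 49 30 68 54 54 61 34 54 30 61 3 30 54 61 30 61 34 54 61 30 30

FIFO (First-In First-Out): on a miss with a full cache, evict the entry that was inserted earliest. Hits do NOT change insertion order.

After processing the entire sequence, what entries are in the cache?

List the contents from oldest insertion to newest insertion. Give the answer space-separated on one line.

Answer: 49 30 68 3 34 61

Derivation:
FIFO simulation (capacity=6):
  1. access 34: MISS. Cache (old->new): [34]
  2. access 61: MISS. Cache (old->new): [34 61]
  3. access 61: HIT. Cache (old->new): [34 61]
  4. access 61: HIT. Cache (old->new): [34 61]
  5. access 61: HIT. Cache (old->new): [34 61]
  6. access 54: MISS. Cache (old->new): [34 61 54]
  7. access 61: HIT. Cache (old->new): [34 61 54]
  8. access 49: MISS. Cache (old->new): [34 61 54 49]
  9. access 30: MISS. Cache (old->new): [34 61 54 49 30]
  10. access 68: MISS. Cache (old->new): [34 61 54 49 30 68]
  11. access 54: HIT. Cache (old->new): [34 61 54 49 30 68]
  12. access 54: HIT. Cache (old->new): [34 61 54 49 30 68]
  13. access 61: HIT. Cache (old->new): [34 61 54 49 30 68]
  14. access 34: HIT. Cache (old->new): [34 61 54 49 30 68]
  15. access 54: HIT. Cache (old->new): [34 61 54 49 30 68]
  16. access 30: HIT. Cache (old->new): [34 61 54 49 30 68]
  17. access 61: HIT. Cache (old->new): [34 61 54 49 30 68]
  18. access 3: MISS, evict 34. Cache (old->new): [61 54 49 30 68 3]
  19. access 30: HIT. Cache (old->new): [61 54 49 30 68 3]
  20. access 54: HIT. Cache (old->new): [61 54 49 30 68 3]
  21. access 61: HIT. Cache (old->new): [61 54 49 30 68 3]
  22. access 30: HIT. Cache (old->new): [61 54 49 30 68 3]
  23. access 61: HIT. Cache (old->new): [61 54 49 30 68 3]
  24. access 34: MISS, evict 61. Cache (old->new): [54 49 30 68 3 34]
  25. access 54: HIT. Cache (old->new): [54 49 30 68 3 34]
  26. access 61: MISS, evict 54. Cache (old->new): [49 30 68 3 34 61]
  27. access 30: HIT. Cache (old->new): [49 30 68 3 34 61]
  28. access 30: HIT. Cache (old->new): [49 30 68 3 34 61]
Total: 19 hits, 9 misses, 3 evictions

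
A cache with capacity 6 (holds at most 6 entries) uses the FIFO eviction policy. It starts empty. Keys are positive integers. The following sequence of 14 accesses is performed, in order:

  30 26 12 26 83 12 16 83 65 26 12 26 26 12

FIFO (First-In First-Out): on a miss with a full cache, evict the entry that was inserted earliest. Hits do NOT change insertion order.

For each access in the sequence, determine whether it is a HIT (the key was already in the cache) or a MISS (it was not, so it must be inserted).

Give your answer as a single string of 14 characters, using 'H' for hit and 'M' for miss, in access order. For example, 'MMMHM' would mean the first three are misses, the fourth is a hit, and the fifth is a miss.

Answer: MMMHMHMHMHHHHH

Derivation:
FIFO simulation (capacity=6):
  1. access 30: MISS. Cache (old->new): [30]
  2. access 26: MISS. Cache (old->new): [30 26]
  3. access 12: MISS. Cache (old->new): [30 26 12]
  4. access 26: HIT. Cache (old->new): [30 26 12]
  5. access 83: MISS. Cache (old->new): [30 26 12 83]
  6. access 12: HIT. Cache (old->new): [30 26 12 83]
  7. access 16: MISS. Cache (old->new): [30 26 12 83 16]
  8. access 83: HIT. Cache (old->new): [30 26 12 83 16]
  9. access 65: MISS. Cache (old->new): [30 26 12 83 16 65]
  10. access 26: HIT. Cache (old->new): [30 26 12 83 16 65]
  11. access 12: HIT. Cache (old->new): [30 26 12 83 16 65]
  12. access 26: HIT. Cache (old->new): [30 26 12 83 16 65]
  13. access 26: HIT. Cache (old->new): [30 26 12 83 16 65]
  14. access 12: HIT. Cache (old->new): [30 26 12 83 16 65]
Total: 8 hits, 6 misses, 0 evictions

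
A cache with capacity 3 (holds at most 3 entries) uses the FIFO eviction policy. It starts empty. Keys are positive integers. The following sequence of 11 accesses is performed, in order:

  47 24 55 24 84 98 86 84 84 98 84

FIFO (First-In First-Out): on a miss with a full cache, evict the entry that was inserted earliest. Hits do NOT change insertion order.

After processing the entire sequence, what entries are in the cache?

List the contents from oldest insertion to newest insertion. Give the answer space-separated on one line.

FIFO simulation (capacity=3):
  1. access 47: MISS. Cache (old->new): [47]
  2. access 24: MISS. Cache (old->new): [47 24]
  3. access 55: MISS. Cache (old->new): [47 24 55]
  4. access 24: HIT. Cache (old->new): [47 24 55]
  5. access 84: MISS, evict 47. Cache (old->new): [24 55 84]
  6. access 98: MISS, evict 24. Cache (old->new): [55 84 98]
  7. access 86: MISS, evict 55. Cache (old->new): [84 98 86]
  8. access 84: HIT. Cache (old->new): [84 98 86]
  9. access 84: HIT. Cache (old->new): [84 98 86]
  10. access 98: HIT. Cache (old->new): [84 98 86]
  11. access 84: HIT. Cache (old->new): [84 98 86]
Total: 5 hits, 6 misses, 3 evictions

Answer: 84 98 86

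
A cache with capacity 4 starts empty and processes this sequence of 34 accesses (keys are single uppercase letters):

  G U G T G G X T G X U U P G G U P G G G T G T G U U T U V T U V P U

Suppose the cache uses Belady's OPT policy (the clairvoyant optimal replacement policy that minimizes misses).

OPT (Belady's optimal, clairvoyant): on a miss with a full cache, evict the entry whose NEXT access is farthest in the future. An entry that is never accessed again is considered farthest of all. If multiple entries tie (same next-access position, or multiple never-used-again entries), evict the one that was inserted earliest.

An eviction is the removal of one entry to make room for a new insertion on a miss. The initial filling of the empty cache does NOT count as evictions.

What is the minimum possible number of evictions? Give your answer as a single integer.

OPT (Belady) simulation (capacity=4):
  1. access G: MISS. Cache: [G]
  2. access U: MISS. Cache: [G U]
  3. access G: HIT. Next use of G: step 5. Cache: [G U]
  4. access T: MISS. Cache: [G U T]
  5. access G: HIT. Next use of G: step 6. Cache: [G U T]
  6. access G: HIT. Next use of G: step 9. Cache: [G U T]
  7. access X: MISS. Cache: [G U T X]
  8. access T: HIT. Next use of T: step 21. Cache: [G U T X]
  9. access G: HIT. Next use of G: step 14. Cache: [G U T X]
  10. access X: HIT. Next use of X: never. Cache: [G U T X]
  11. access U: HIT. Next use of U: step 12. Cache: [G U T X]
  12. access U: HIT. Next use of U: step 16. Cache: [G U T X]
  13. access P: MISS, evict X (next use: never). Cache: [G U T P]
  14. access G: HIT. Next use of G: step 15. Cache: [G U T P]
  15. access G: HIT. Next use of G: step 18. Cache: [G U T P]
  16. access U: HIT. Next use of U: step 25. Cache: [G U T P]
  17. access P: HIT. Next use of P: step 33. Cache: [G U T P]
  18. access G: HIT. Next use of G: step 19. Cache: [G U T P]
  19. access G: HIT. Next use of G: step 20. Cache: [G U T P]
  20. access G: HIT. Next use of G: step 22. Cache: [G U T P]
  21. access T: HIT. Next use of T: step 23. Cache: [G U T P]
  22. access G: HIT. Next use of G: step 24. Cache: [G U T P]
  23. access T: HIT. Next use of T: step 27. Cache: [G U T P]
  24. access G: HIT. Next use of G: never. Cache: [G U T P]
  25. access U: HIT. Next use of U: step 26. Cache: [G U T P]
  26. access U: HIT. Next use of U: step 28. Cache: [G U T P]
  27. access T: HIT. Next use of T: step 30. Cache: [G U T P]
  28. access U: HIT. Next use of U: step 31. Cache: [G U T P]
  29. access V: MISS, evict G (next use: never). Cache: [U T P V]
  30. access T: HIT. Next use of T: never. Cache: [U T P V]
  31. access U: HIT. Next use of U: step 34. Cache: [U T P V]
  32. access V: HIT. Next use of V: never. Cache: [U T P V]
  33. access P: HIT. Next use of P: never. Cache: [U T P V]
  34. access U: HIT. Next use of U: never. Cache: [U T P V]
Total: 28 hits, 6 misses, 2 evictions

Answer: 2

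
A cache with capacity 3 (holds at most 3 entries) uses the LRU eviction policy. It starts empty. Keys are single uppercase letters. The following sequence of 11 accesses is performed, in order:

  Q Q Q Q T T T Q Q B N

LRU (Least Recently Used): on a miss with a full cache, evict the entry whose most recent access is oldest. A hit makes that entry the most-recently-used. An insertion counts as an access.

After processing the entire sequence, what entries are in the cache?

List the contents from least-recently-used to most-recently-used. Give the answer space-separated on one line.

Answer: Q B N

Derivation:
LRU simulation (capacity=3):
  1. access Q: MISS. Cache (LRU->MRU): [Q]
  2. access Q: HIT. Cache (LRU->MRU): [Q]
  3. access Q: HIT. Cache (LRU->MRU): [Q]
  4. access Q: HIT. Cache (LRU->MRU): [Q]
  5. access T: MISS. Cache (LRU->MRU): [Q T]
  6. access T: HIT. Cache (LRU->MRU): [Q T]
  7. access T: HIT. Cache (LRU->MRU): [Q T]
  8. access Q: HIT. Cache (LRU->MRU): [T Q]
  9. access Q: HIT. Cache (LRU->MRU): [T Q]
  10. access B: MISS. Cache (LRU->MRU): [T Q B]
  11. access N: MISS, evict T. Cache (LRU->MRU): [Q B N]
Total: 7 hits, 4 misses, 1 evictions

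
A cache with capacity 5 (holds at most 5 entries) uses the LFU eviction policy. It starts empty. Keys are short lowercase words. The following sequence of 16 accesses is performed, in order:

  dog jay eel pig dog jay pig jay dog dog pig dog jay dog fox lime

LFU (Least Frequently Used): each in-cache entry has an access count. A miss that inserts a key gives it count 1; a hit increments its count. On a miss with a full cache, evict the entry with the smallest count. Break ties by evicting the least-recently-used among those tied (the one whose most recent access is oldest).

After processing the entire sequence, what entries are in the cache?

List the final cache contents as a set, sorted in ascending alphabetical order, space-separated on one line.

Answer: dog fox jay lime pig

Derivation:
LFU simulation (capacity=5):
  1. access dog: MISS. Cache: [dog(c=1)]
  2. access jay: MISS. Cache: [dog(c=1) jay(c=1)]
  3. access eel: MISS. Cache: [dog(c=1) jay(c=1) eel(c=1)]
  4. access pig: MISS. Cache: [dog(c=1) jay(c=1) eel(c=1) pig(c=1)]
  5. access dog: HIT, count now 2. Cache: [jay(c=1) eel(c=1) pig(c=1) dog(c=2)]
  6. access jay: HIT, count now 2. Cache: [eel(c=1) pig(c=1) dog(c=2) jay(c=2)]
  7. access pig: HIT, count now 2. Cache: [eel(c=1) dog(c=2) jay(c=2) pig(c=2)]
  8. access jay: HIT, count now 3. Cache: [eel(c=1) dog(c=2) pig(c=2) jay(c=3)]
  9. access dog: HIT, count now 3. Cache: [eel(c=1) pig(c=2) jay(c=3) dog(c=3)]
  10. access dog: HIT, count now 4. Cache: [eel(c=1) pig(c=2) jay(c=3) dog(c=4)]
  11. access pig: HIT, count now 3. Cache: [eel(c=1) jay(c=3) pig(c=3) dog(c=4)]
  12. access dog: HIT, count now 5. Cache: [eel(c=1) jay(c=3) pig(c=3) dog(c=5)]
  13. access jay: HIT, count now 4. Cache: [eel(c=1) pig(c=3) jay(c=4) dog(c=5)]
  14. access dog: HIT, count now 6. Cache: [eel(c=1) pig(c=3) jay(c=4) dog(c=6)]
  15. access fox: MISS. Cache: [eel(c=1) fox(c=1) pig(c=3) jay(c=4) dog(c=6)]
  16. access lime: MISS, evict eel(c=1). Cache: [fox(c=1) lime(c=1) pig(c=3) jay(c=4) dog(c=6)]
Total: 10 hits, 6 misses, 1 evictions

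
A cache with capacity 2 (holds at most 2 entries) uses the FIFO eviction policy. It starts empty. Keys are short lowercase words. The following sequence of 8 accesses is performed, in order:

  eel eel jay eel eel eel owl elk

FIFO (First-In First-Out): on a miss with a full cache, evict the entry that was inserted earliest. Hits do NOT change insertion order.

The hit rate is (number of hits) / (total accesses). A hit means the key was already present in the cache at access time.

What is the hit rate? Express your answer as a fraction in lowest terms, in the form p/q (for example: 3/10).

Answer: 1/2

Derivation:
FIFO simulation (capacity=2):
  1. access eel: MISS. Cache (old->new): [eel]
  2. access eel: HIT. Cache (old->new): [eel]
  3. access jay: MISS. Cache (old->new): [eel jay]
  4. access eel: HIT. Cache (old->new): [eel jay]
  5. access eel: HIT. Cache (old->new): [eel jay]
  6. access eel: HIT. Cache (old->new): [eel jay]
  7. access owl: MISS, evict eel. Cache (old->new): [jay owl]
  8. access elk: MISS, evict jay. Cache (old->new): [owl elk]
Total: 4 hits, 4 misses, 2 evictions

Hit rate = 4/8 = 1/2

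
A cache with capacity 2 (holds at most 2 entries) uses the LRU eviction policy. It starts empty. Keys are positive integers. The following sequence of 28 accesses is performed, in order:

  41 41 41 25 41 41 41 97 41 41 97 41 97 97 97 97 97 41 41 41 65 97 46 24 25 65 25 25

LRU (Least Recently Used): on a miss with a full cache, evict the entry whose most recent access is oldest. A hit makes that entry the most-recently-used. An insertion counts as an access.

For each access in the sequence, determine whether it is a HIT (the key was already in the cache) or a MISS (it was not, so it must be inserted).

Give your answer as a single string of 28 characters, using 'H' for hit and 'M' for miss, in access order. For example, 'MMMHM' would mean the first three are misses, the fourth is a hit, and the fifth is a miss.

LRU simulation (capacity=2):
  1. access 41: MISS. Cache (LRU->MRU): [41]
  2. access 41: HIT. Cache (LRU->MRU): [41]
  3. access 41: HIT. Cache (LRU->MRU): [41]
  4. access 25: MISS. Cache (LRU->MRU): [41 25]
  5. access 41: HIT. Cache (LRU->MRU): [25 41]
  6. access 41: HIT. Cache (LRU->MRU): [25 41]
  7. access 41: HIT. Cache (LRU->MRU): [25 41]
  8. access 97: MISS, evict 25. Cache (LRU->MRU): [41 97]
  9. access 41: HIT. Cache (LRU->MRU): [97 41]
  10. access 41: HIT. Cache (LRU->MRU): [97 41]
  11. access 97: HIT. Cache (LRU->MRU): [41 97]
  12. access 41: HIT. Cache (LRU->MRU): [97 41]
  13. access 97: HIT. Cache (LRU->MRU): [41 97]
  14. access 97: HIT. Cache (LRU->MRU): [41 97]
  15. access 97: HIT. Cache (LRU->MRU): [41 97]
  16. access 97: HIT. Cache (LRU->MRU): [41 97]
  17. access 97: HIT. Cache (LRU->MRU): [41 97]
  18. access 41: HIT. Cache (LRU->MRU): [97 41]
  19. access 41: HIT. Cache (LRU->MRU): [97 41]
  20. access 41: HIT. Cache (LRU->MRU): [97 41]
  21. access 65: MISS, evict 97. Cache (LRU->MRU): [41 65]
  22. access 97: MISS, evict 41. Cache (LRU->MRU): [65 97]
  23. access 46: MISS, evict 65. Cache (LRU->MRU): [97 46]
  24. access 24: MISS, evict 97. Cache (LRU->MRU): [46 24]
  25. access 25: MISS, evict 46. Cache (LRU->MRU): [24 25]
  26. access 65: MISS, evict 24. Cache (LRU->MRU): [25 65]
  27. access 25: HIT. Cache (LRU->MRU): [65 25]
  28. access 25: HIT. Cache (LRU->MRU): [65 25]
Total: 19 hits, 9 misses, 7 evictions

Answer: MHHMHHHMHHHHHHHHHHHHMMMMMMHH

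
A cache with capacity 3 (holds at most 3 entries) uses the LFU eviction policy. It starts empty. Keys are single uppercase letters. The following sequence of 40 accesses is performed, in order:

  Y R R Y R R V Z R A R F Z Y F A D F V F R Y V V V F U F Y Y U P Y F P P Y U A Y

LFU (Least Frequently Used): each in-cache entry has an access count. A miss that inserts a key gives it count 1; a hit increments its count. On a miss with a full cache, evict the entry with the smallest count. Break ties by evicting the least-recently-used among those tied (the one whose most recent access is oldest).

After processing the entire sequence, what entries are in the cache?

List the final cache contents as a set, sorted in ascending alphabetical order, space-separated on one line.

LFU simulation (capacity=3):
  1. access Y: MISS. Cache: [Y(c=1)]
  2. access R: MISS. Cache: [Y(c=1) R(c=1)]
  3. access R: HIT, count now 2. Cache: [Y(c=1) R(c=2)]
  4. access Y: HIT, count now 2. Cache: [R(c=2) Y(c=2)]
  5. access R: HIT, count now 3. Cache: [Y(c=2) R(c=3)]
  6. access R: HIT, count now 4. Cache: [Y(c=2) R(c=4)]
  7. access V: MISS. Cache: [V(c=1) Y(c=2) R(c=4)]
  8. access Z: MISS, evict V(c=1). Cache: [Z(c=1) Y(c=2) R(c=4)]
  9. access R: HIT, count now 5. Cache: [Z(c=1) Y(c=2) R(c=5)]
  10. access A: MISS, evict Z(c=1). Cache: [A(c=1) Y(c=2) R(c=5)]
  11. access R: HIT, count now 6. Cache: [A(c=1) Y(c=2) R(c=6)]
  12. access F: MISS, evict A(c=1). Cache: [F(c=1) Y(c=2) R(c=6)]
  13. access Z: MISS, evict F(c=1). Cache: [Z(c=1) Y(c=2) R(c=6)]
  14. access Y: HIT, count now 3. Cache: [Z(c=1) Y(c=3) R(c=6)]
  15. access F: MISS, evict Z(c=1). Cache: [F(c=1) Y(c=3) R(c=6)]
  16. access A: MISS, evict F(c=1). Cache: [A(c=1) Y(c=3) R(c=6)]
  17. access D: MISS, evict A(c=1). Cache: [D(c=1) Y(c=3) R(c=6)]
  18. access F: MISS, evict D(c=1). Cache: [F(c=1) Y(c=3) R(c=6)]
  19. access V: MISS, evict F(c=1). Cache: [V(c=1) Y(c=3) R(c=6)]
  20. access F: MISS, evict V(c=1). Cache: [F(c=1) Y(c=3) R(c=6)]
  21. access R: HIT, count now 7. Cache: [F(c=1) Y(c=3) R(c=7)]
  22. access Y: HIT, count now 4. Cache: [F(c=1) Y(c=4) R(c=7)]
  23. access V: MISS, evict F(c=1). Cache: [V(c=1) Y(c=4) R(c=7)]
  24. access V: HIT, count now 2. Cache: [V(c=2) Y(c=4) R(c=7)]
  25. access V: HIT, count now 3. Cache: [V(c=3) Y(c=4) R(c=7)]
  26. access F: MISS, evict V(c=3). Cache: [F(c=1) Y(c=4) R(c=7)]
  27. access U: MISS, evict F(c=1). Cache: [U(c=1) Y(c=4) R(c=7)]
  28. access F: MISS, evict U(c=1). Cache: [F(c=1) Y(c=4) R(c=7)]
  29. access Y: HIT, count now 5. Cache: [F(c=1) Y(c=5) R(c=7)]
  30. access Y: HIT, count now 6. Cache: [F(c=1) Y(c=6) R(c=7)]
  31. access U: MISS, evict F(c=1). Cache: [U(c=1) Y(c=6) R(c=7)]
  32. access P: MISS, evict U(c=1). Cache: [P(c=1) Y(c=6) R(c=7)]
  33. access Y: HIT, count now 7. Cache: [P(c=1) R(c=7) Y(c=7)]
  34. access F: MISS, evict P(c=1). Cache: [F(c=1) R(c=7) Y(c=7)]
  35. access P: MISS, evict F(c=1). Cache: [P(c=1) R(c=7) Y(c=7)]
  36. access P: HIT, count now 2. Cache: [P(c=2) R(c=7) Y(c=7)]
  37. access Y: HIT, count now 8. Cache: [P(c=2) R(c=7) Y(c=8)]
  38. access U: MISS, evict P(c=2). Cache: [U(c=1) R(c=7) Y(c=8)]
  39. access A: MISS, evict U(c=1). Cache: [A(c=1) R(c=7) Y(c=8)]
  40. access Y: HIT, count now 9. Cache: [A(c=1) R(c=7) Y(c=9)]
Total: 17 hits, 23 misses, 20 evictions

Answer: A R Y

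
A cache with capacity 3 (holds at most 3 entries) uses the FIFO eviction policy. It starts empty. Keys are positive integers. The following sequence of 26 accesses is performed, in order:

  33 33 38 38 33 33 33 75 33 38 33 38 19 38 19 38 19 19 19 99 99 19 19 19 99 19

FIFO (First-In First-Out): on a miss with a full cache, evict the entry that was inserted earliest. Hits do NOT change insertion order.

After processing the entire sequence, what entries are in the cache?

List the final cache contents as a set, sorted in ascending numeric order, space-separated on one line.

FIFO simulation (capacity=3):
  1. access 33: MISS. Cache (old->new): [33]
  2. access 33: HIT. Cache (old->new): [33]
  3. access 38: MISS. Cache (old->new): [33 38]
  4. access 38: HIT. Cache (old->new): [33 38]
  5. access 33: HIT. Cache (old->new): [33 38]
  6. access 33: HIT. Cache (old->new): [33 38]
  7. access 33: HIT. Cache (old->new): [33 38]
  8. access 75: MISS. Cache (old->new): [33 38 75]
  9. access 33: HIT. Cache (old->new): [33 38 75]
  10. access 38: HIT. Cache (old->new): [33 38 75]
  11. access 33: HIT. Cache (old->new): [33 38 75]
  12. access 38: HIT. Cache (old->new): [33 38 75]
  13. access 19: MISS, evict 33. Cache (old->new): [38 75 19]
  14. access 38: HIT. Cache (old->new): [38 75 19]
  15. access 19: HIT. Cache (old->new): [38 75 19]
  16. access 38: HIT. Cache (old->new): [38 75 19]
  17. access 19: HIT. Cache (old->new): [38 75 19]
  18. access 19: HIT. Cache (old->new): [38 75 19]
  19. access 19: HIT. Cache (old->new): [38 75 19]
  20. access 99: MISS, evict 38. Cache (old->new): [75 19 99]
  21. access 99: HIT. Cache (old->new): [75 19 99]
  22. access 19: HIT. Cache (old->new): [75 19 99]
  23. access 19: HIT. Cache (old->new): [75 19 99]
  24. access 19: HIT. Cache (old->new): [75 19 99]
  25. access 99: HIT. Cache (old->new): [75 19 99]
  26. access 19: HIT. Cache (old->new): [75 19 99]
Total: 21 hits, 5 misses, 2 evictions

Answer: 19 75 99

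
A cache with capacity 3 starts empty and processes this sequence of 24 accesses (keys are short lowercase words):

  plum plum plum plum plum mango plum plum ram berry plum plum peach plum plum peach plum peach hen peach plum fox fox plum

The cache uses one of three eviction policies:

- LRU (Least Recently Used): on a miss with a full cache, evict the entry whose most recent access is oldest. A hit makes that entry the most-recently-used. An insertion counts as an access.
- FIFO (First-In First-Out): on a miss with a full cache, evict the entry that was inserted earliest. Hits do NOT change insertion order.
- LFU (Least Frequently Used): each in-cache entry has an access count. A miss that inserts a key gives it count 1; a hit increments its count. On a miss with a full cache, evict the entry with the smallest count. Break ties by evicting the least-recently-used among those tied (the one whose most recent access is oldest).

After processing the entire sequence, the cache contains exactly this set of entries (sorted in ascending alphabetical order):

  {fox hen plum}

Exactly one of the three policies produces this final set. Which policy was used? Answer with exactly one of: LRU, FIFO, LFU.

Answer: FIFO

Derivation:
Simulating under each policy and comparing final sets:
  LRU: final set = {fox peach plum} -> differs
  FIFO: final set = {fox hen plum} -> MATCHES target
  LFU: final set = {fox peach plum} -> differs
Only FIFO produces the target set.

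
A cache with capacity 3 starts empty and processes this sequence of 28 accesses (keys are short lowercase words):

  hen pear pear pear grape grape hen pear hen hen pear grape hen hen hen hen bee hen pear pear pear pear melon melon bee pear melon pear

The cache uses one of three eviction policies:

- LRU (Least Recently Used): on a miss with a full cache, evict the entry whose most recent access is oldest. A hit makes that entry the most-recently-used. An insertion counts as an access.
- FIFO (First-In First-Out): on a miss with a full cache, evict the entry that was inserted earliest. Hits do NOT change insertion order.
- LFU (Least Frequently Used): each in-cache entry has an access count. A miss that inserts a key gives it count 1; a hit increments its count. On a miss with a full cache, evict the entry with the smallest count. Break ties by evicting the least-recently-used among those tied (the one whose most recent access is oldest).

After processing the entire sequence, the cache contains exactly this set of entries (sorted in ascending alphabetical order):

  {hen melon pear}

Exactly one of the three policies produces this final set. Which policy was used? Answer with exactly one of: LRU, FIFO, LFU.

Answer: LFU

Derivation:
Simulating under each policy and comparing final sets:
  LRU: final set = {bee melon pear} -> differs
  FIFO: final set = {bee melon pear} -> differs
  LFU: final set = {hen melon pear} -> MATCHES target
Only LFU produces the target set.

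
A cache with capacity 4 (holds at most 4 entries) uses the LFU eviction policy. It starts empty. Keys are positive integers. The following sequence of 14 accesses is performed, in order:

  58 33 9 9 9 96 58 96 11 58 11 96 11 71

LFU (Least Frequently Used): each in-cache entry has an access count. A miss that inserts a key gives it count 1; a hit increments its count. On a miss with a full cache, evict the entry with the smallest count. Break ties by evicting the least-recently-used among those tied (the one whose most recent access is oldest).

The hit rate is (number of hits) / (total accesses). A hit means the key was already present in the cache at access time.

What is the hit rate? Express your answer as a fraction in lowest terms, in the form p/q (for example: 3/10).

LFU simulation (capacity=4):
  1. access 58: MISS. Cache: [58(c=1)]
  2. access 33: MISS. Cache: [58(c=1) 33(c=1)]
  3. access 9: MISS. Cache: [58(c=1) 33(c=1) 9(c=1)]
  4. access 9: HIT, count now 2. Cache: [58(c=1) 33(c=1) 9(c=2)]
  5. access 9: HIT, count now 3. Cache: [58(c=1) 33(c=1) 9(c=3)]
  6. access 96: MISS. Cache: [58(c=1) 33(c=1) 96(c=1) 9(c=3)]
  7. access 58: HIT, count now 2. Cache: [33(c=1) 96(c=1) 58(c=2) 9(c=3)]
  8. access 96: HIT, count now 2. Cache: [33(c=1) 58(c=2) 96(c=2) 9(c=3)]
  9. access 11: MISS, evict 33(c=1). Cache: [11(c=1) 58(c=2) 96(c=2) 9(c=3)]
  10. access 58: HIT, count now 3. Cache: [11(c=1) 96(c=2) 9(c=3) 58(c=3)]
  11. access 11: HIT, count now 2. Cache: [96(c=2) 11(c=2) 9(c=3) 58(c=3)]
  12. access 96: HIT, count now 3. Cache: [11(c=2) 9(c=3) 58(c=3) 96(c=3)]
  13. access 11: HIT, count now 3. Cache: [9(c=3) 58(c=3) 96(c=3) 11(c=3)]
  14. access 71: MISS, evict 9(c=3). Cache: [71(c=1) 58(c=3) 96(c=3) 11(c=3)]
Total: 8 hits, 6 misses, 2 evictions

Hit rate = 8/14 = 4/7

Answer: 4/7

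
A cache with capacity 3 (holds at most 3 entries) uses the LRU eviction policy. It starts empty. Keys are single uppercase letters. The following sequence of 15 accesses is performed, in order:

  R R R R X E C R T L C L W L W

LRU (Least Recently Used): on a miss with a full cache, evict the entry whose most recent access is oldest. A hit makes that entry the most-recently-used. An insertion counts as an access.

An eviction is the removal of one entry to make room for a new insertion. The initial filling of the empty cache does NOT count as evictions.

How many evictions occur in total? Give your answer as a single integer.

LRU simulation (capacity=3):
  1. access R: MISS. Cache (LRU->MRU): [R]
  2. access R: HIT. Cache (LRU->MRU): [R]
  3. access R: HIT. Cache (LRU->MRU): [R]
  4. access R: HIT. Cache (LRU->MRU): [R]
  5. access X: MISS. Cache (LRU->MRU): [R X]
  6. access E: MISS. Cache (LRU->MRU): [R X E]
  7. access C: MISS, evict R. Cache (LRU->MRU): [X E C]
  8. access R: MISS, evict X. Cache (LRU->MRU): [E C R]
  9. access T: MISS, evict E. Cache (LRU->MRU): [C R T]
  10. access L: MISS, evict C. Cache (LRU->MRU): [R T L]
  11. access C: MISS, evict R. Cache (LRU->MRU): [T L C]
  12. access L: HIT. Cache (LRU->MRU): [T C L]
  13. access W: MISS, evict T. Cache (LRU->MRU): [C L W]
  14. access L: HIT. Cache (LRU->MRU): [C W L]
  15. access W: HIT. Cache (LRU->MRU): [C L W]
Total: 6 hits, 9 misses, 6 evictions

Answer: 6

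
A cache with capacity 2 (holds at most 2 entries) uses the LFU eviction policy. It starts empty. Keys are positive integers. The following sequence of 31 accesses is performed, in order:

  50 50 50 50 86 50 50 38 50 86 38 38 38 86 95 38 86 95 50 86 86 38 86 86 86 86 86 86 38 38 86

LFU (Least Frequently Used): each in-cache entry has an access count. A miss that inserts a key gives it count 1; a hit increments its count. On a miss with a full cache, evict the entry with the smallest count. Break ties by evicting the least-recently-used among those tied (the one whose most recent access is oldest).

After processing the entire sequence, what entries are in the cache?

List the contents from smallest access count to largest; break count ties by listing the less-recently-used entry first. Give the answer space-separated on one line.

LFU simulation (capacity=2):
  1. access 50: MISS. Cache: [50(c=1)]
  2. access 50: HIT, count now 2. Cache: [50(c=2)]
  3. access 50: HIT, count now 3. Cache: [50(c=3)]
  4. access 50: HIT, count now 4. Cache: [50(c=4)]
  5. access 86: MISS. Cache: [86(c=1) 50(c=4)]
  6. access 50: HIT, count now 5. Cache: [86(c=1) 50(c=5)]
  7. access 50: HIT, count now 6. Cache: [86(c=1) 50(c=6)]
  8. access 38: MISS, evict 86(c=1). Cache: [38(c=1) 50(c=6)]
  9. access 50: HIT, count now 7. Cache: [38(c=1) 50(c=7)]
  10. access 86: MISS, evict 38(c=1). Cache: [86(c=1) 50(c=7)]
  11. access 38: MISS, evict 86(c=1). Cache: [38(c=1) 50(c=7)]
  12. access 38: HIT, count now 2. Cache: [38(c=2) 50(c=7)]
  13. access 38: HIT, count now 3. Cache: [38(c=3) 50(c=7)]
  14. access 86: MISS, evict 38(c=3). Cache: [86(c=1) 50(c=7)]
  15. access 95: MISS, evict 86(c=1). Cache: [95(c=1) 50(c=7)]
  16. access 38: MISS, evict 95(c=1). Cache: [38(c=1) 50(c=7)]
  17. access 86: MISS, evict 38(c=1). Cache: [86(c=1) 50(c=7)]
  18. access 95: MISS, evict 86(c=1). Cache: [95(c=1) 50(c=7)]
  19. access 50: HIT, count now 8. Cache: [95(c=1) 50(c=8)]
  20. access 86: MISS, evict 95(c=1). Cache: [86(c=1) 50(c=8)]
  21. access 86: HIT, count now 2. Cache: [86(c=2) 50(c=8)]
  22. access 38: MISS, evict 86(c=2). Cache: [38(c=1) 50(c=8)]
  23. access 86: MISS, evict 38(c=1). Cache: [86(c=1) 50(c=8)]
  24. access 86: HIT, count now 2. Cache: [86(c=2) 50(c=8)]
  25. access 86: HIT, count now 3. Cache: [86(c=3) 50(c=8)]
  26. access 86: HIT, count now 4. Cache: [86(c=4) 50(c=8)]
  27. access 86: HIT, count now 5. Cache: [86(c=5) 50(c=8)]
  28. access 86: HIT, count now 6. Cache: [86(c=6) 50(c=8)]
  29. access 38: MISS, evict 86(c=6). Cache: [38(c=1) 50(c=8)]
  30. access 38: HIT, count now 2. Cache: [38(c=2) 50(c=8)]
  31. access 86: MISS, evict 38(c=2). Cache: [86(c=1) 50(c=8)]
Total: 16 hits, 15 misses, 13 evictions

Answer: 86 50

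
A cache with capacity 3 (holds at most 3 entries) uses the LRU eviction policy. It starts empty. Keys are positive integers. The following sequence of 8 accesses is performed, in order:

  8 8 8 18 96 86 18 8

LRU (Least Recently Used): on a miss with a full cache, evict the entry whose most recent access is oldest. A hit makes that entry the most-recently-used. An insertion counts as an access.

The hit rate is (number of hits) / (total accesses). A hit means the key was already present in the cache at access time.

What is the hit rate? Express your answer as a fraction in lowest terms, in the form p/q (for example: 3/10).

Answer: 3/8

Derivation:
LRU simulation (capacity=3):
  1. access 8: MISS. Cache (LRU->MRU): [8]
  2. access 8: HIT. Cache (LRU->MRU): [8]
  3. access 8: HIT. Cache (LRU->MRU): [8]
  4. access 18: MISS. Cache (LRU->MRU): [8 18]
  5. access 96: MISS. Cache (LRU->MRU): [8 18 96]
  6. access 86: MISS, evict 8. Cache (LRU->MRU): [18 96 86]
  7. access 18: HIT. Cache (LRU->MRU): [96 86 18]
  8. access 8: MISS, evict 96. Cache (LRU->MRU): [86 18 8]
Total: 3 hits, 5 misses, 2 evictions

Hit rate = 3/8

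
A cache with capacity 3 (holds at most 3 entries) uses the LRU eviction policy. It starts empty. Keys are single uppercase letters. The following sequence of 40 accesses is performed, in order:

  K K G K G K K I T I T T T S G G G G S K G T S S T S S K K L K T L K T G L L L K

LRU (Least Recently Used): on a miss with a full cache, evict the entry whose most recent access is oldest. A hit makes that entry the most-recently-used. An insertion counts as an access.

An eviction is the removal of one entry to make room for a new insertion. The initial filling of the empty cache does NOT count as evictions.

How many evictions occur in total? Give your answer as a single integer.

LRU simulation (capacity=3):
  1. access K: MISS. Cache (LRU->MRU): [K]
  2. access K: HIT. Cache (LRU->MRU): [K]
  3. access G: MISS. Cache (LRU->MRU): [K G]
  4. access K: HIT. Cache (LRU->MRU): [G K]
  5. access G: HIT. Cache (LRU->MRU): [K G]
  6. access K: HIT. Cache (LRU->MRU): [G K]
  7. access K: HIT. Cache (LRU->MRU): [G K]
  8. access I: MISS. Cache (LRU->MRU): [G K I]
  9. access T: MISS, evict G. Cache (LRU->MRU): [K I T]
  10. access I: HIT. Cache (LRU->MRU): [K T I]
  11. access T: HIT. Cache (LRU->MRU): [K I T]
  12. access T: HIT. Cache (LRU->MRU): [K I T]
  13. access T: HIT. Cache (LRU->MRU): [K I T]
  14. access S: MISS, evict K. Cache (LRU->MRU): [I T S]
  15. access G: MISS, evict I. Cache (LRU->MRU): [T S G]
  16. access G: HIT. Cache (LRU->MRU): [T S G]
  17. access G: HIT. Cache (LRU->MRU): [T S G]
  18. access G: HIT. Cache (LRU->MRU): [T S G]
  19. access S: HIT. Cache (LRU->MRU): [T G S]
  20. access K: MISS, evict T. Cache (LRU->MRU): [G S K]
  21. access G: HIT. Cache (LRU->MRU): [S K G]
  22. access T: MISS, evict S. Cache (LRU->MRU): [K G T]
  23. access S: MISS, evict K. Cache (LRU->MRU): [G T S]
  24. access S: HIT. Cache (LRU->MRU): [G T S]
  25. access T: HIT. Cache (LRU->MRU): [G S T]
  26. access S: HIT. Cache (LRU->MRU): [G T S]
  27. access S: HIT. Cache (LRU->MRU): [G T S]
  28. access K: MISS, evict G. Cache (LRU->MRU): [T S K]
  29. access K: HIT. Cache (LRU->MRU): [T S K]
  30. access L: MISS, evict T. Cache (LRU->MRU): [S K L]
  31. access K: HIT. Cache (LRU->MRU): [S L K]
  32. access T: MISS, evict S. Cache (LRU->MRU): [L K T]
  33. access L: HIT. Cache (LRU->MRU): [K T L]
  34. access K: HIT. Cache (LRU->MRU): [T L K]
  35. access T: HIT. Cache (LRU->MRU): [L K T]
  36. access G: MISS, evict L. Cache (LRU->MRU): [K T G]
  37. access L: MISS, evict K. Cache (LRU->MRU): [T G L]
  38. access L: HIT. Cache (LRU->MRU): [T G L]
  39. access L: HIT. Cache (LRU->MRU): [T G L]
  40. access K: MISS, evict T. Cache (LRU->MRU): [G L K]
Total: 25 hits, 15 misses, 12 evictions

Answer: 12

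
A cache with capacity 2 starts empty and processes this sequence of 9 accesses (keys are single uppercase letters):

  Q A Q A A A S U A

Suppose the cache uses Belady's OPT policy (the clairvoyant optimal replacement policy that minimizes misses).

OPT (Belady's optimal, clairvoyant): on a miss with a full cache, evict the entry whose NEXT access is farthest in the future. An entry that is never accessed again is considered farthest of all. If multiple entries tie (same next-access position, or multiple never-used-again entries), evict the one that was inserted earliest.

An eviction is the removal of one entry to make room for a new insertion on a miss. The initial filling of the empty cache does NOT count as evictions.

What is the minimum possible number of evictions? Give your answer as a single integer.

Answer: 2

Derivation:
OPT (Belady) simulation (capacity=2):
  1. access Q: MISS. Cache: [Q]
  2. access A: MISS. Cache: [Q A]
  3. access Q: HIT. Next use of Q: never. Cache: [Q A]
  4. access A: HIT. Next use of A: step 5. Cache: [Q A]
  5. access A: HIT. Next use of A: step 6. Cache: [Q A]
  6. access A: HIT. Next use of A: step 9. Cache: [Q A]
  7. access S: MISS, evict Q (next use: never). Cache: [A S]
  8. access U: MISS, evict S (next use: never). Cache: [A U]
  9. access A: HIT. Next use of A: never. Cache: [A U]
Total: 5 hits, 4 misses, 2 evictions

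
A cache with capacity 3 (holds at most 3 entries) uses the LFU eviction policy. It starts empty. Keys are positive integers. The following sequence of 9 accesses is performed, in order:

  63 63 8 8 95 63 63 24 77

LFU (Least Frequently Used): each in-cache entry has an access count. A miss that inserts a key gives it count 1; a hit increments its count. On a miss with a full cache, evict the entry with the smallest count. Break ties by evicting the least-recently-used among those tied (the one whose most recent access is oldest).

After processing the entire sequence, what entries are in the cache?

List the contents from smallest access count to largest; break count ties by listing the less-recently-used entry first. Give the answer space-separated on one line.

LFU simulation (capacity=3):
  1. access 63: MISS. Cache: [63(c=1)]
  2. access 63: HIT, count now 2. Cache: [63(c=2)]
  3. access 8: MISS. Cache: [8(c=1) 63(c=2)]
  4. access 8: HIT, count now 2. Cache: [63(c=2) 8(c=2)]
  5. access 95: MISS. Cache: [95(c=1) 63(c=2) 8(c=2)]
  6. access 63: HIT, count now 3. Cache: [95(c=1) 8(c=2) 63(c=3)]
  7. access 63: HIT, count now 4. Cache: [95(c=1) 8(c=2) 63(c=4)]
  8. access 24: MISS, evict 95(c=1). Cache: [24(c=1) 8(c=2) 63(c=4)]
  9. access 77: MISS, evict 24(c=1). Cache: [77(c=1) 8(c=2) 63(c=4)]
Total: 4 hits, 5 misses, 2 evictions

Answer: 77 8 63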